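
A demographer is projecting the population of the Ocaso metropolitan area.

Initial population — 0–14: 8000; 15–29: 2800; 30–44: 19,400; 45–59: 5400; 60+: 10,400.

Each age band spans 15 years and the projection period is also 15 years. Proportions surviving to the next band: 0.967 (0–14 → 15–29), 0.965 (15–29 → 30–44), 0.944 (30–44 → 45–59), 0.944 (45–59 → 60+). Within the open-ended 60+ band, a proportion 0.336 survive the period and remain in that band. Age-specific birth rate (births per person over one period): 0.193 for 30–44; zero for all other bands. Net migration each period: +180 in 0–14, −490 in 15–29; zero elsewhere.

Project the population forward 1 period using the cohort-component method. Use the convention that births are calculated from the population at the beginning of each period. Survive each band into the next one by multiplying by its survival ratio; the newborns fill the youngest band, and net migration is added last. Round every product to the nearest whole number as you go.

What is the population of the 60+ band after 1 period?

8592

— Period 1 —
Births: 19400 × 0.193 = 3744
15–29: 8000 × 0.967 = 7736
30–44: 2800 × 0.965 = 2702
45–59: 19400 × 0.944 = 18314
60+: 5400 × 0.944 + 10400 × 0.336 = 5098 + 3494 = 8592
Net migration: 0–14 + 180 → 3924; 15–29 − 490 → 7246
→ [3924, 7246, 2702, 18314, 8592]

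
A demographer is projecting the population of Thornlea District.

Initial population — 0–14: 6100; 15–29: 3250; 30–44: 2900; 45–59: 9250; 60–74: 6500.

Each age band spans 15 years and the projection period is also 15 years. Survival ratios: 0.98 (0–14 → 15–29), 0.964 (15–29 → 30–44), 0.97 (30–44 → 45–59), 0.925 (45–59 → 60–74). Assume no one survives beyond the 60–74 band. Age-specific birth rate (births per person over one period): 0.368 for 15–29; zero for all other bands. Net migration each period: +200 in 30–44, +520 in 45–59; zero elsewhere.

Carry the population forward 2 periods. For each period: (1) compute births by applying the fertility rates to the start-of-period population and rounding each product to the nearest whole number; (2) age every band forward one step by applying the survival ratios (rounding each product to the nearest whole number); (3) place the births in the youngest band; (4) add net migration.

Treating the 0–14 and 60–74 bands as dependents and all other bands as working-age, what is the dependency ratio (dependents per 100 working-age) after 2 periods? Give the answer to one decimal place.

(Groups numbered youngest = 1 to oldest = 5.)
Period 1.
Births: 3250 * 0.368 = 1196
Group 2: 6100 * 0.98 = 5978
Group 3: 3250 * 0.964 = 3133
Group 4: 2900 * 0.97 = 2813
Group 5: 9250 * 0.925 = 8556
Net migration: Group 3 + 200 → 3333; Group 4 + 520 → 3333
End of period: [1196, 5978, 3333, 3333, 8556]
Period 2.
Births: 5978 * 0.368 = 2200
Group 2: 1196 * 0.98 = 1172
Group 3: 5978 * 0.964 = 5763
Group 4: 3333 * 0.97 = 3233
Group 5: 3333 * 0.925 = 3083
Net migration: Group 3 + 200 → 5963; Group 4 + 520 → 3753
End of period: [2200, 1172, 5963, 3753, 3083]
Dependents (band 0–14 + band 60–74) = 2200 + 3083 = 5283; working-age = 10888; ratio = 5283/10888 × 100 = 48.5

48.5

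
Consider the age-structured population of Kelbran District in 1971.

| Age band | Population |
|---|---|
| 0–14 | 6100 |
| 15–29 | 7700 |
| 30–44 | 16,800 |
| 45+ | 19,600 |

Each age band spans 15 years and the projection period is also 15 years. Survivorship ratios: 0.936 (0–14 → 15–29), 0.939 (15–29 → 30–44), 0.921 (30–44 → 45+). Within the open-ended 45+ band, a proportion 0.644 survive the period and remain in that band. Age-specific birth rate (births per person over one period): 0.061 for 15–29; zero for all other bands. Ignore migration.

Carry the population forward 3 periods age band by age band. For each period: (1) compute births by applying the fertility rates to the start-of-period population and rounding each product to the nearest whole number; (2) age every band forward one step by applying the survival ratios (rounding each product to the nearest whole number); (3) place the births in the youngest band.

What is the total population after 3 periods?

21644

[period 1]
Births: 7700 * 0.061 = 470
15–29: 6100 * 0.936 = 5710
30–44: 7700 * 0.939 = 7230
45+: 16800 * 0.921 + 19600 * 0.644 = 15473 + 12622 = 28095
Giving 470 / 5710 / 7230 / 28095.
[period 2]
Births: 5710 * 0.061 = 348
15–29: 470 * 0.936 = 440
30–44: 5710 * 0.939 = 5362
45+: 7230 * 0.921 + 28095 * 0.644 = 6659 + 18093 = 24752
Giving 348 / 440 / 5362 / 24752.
[period 3]
Births: 440 * 0.061 = 27
15–29: 348 * 0.936 = 326
30–44: 440 * 0.939 = 413
45+: 5362 * 0.921 + 24752 * 0.644 = 4938 + 15940 = 20878
Giving 27 / 326 / 413 / 20878.
Total after period 3: 27 + 326 + 413 + 20878 = 21644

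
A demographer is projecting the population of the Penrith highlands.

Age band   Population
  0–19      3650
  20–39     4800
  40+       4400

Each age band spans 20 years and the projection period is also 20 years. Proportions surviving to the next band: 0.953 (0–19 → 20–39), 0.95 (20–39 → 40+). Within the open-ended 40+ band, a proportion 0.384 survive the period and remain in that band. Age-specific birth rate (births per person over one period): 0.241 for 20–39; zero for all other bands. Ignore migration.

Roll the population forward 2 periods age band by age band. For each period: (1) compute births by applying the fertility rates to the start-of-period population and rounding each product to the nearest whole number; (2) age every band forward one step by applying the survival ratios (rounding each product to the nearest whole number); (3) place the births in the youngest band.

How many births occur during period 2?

838

— Period 1 —
Births: 4800 * 0.241 = 1157
20–39: 3650 * 0.953 = 3478
40+: 4800 * 0.95 + 4400 * 0.384 = 4560 + 1690 = 6250
End of period: [1157, 3478, 6250]
— Period 2 —
Births: 3478 * 0.241 = 838
20–39: 1157 * 0.953 = 1103
40+: 3478 * 0.95 + 6250 * 0.384 = 3304 + 2400 = 5704
End of period: [838, 1103, 5704]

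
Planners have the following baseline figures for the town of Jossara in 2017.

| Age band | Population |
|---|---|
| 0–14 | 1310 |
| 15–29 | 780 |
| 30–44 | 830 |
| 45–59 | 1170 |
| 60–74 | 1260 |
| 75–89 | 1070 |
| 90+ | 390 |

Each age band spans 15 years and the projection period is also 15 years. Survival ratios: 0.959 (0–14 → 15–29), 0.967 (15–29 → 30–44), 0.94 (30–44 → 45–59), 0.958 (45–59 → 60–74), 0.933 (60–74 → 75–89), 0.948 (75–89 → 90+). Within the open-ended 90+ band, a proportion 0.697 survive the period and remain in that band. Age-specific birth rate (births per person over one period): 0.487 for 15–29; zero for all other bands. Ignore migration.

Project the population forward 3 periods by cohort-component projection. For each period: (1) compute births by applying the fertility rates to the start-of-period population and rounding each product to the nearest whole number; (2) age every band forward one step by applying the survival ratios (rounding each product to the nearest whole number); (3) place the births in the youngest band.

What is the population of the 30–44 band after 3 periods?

352

Call the bands 1 to 7, youngest first.
After projecting period 1:
Births: 780 * 0.487 = 380
Band 2: 1310 * 0.959 = 1256
Band 3: 780 * 0.967 = 754
Band 4: 830 * 0.94 = 780
Band 5: 1170 * 0.958 = 1121
Band 6: 1260 * 0.933 = 1176
Band 7: 1070 * 0.948 + 390 * 0.697 = 1014 + 272 = 1286
End of period: [380, 1256, 754, 780, 1121, 1176, 1286]
After projecting period 2:
Births: 1256 * 0.487 = 612
Band 2: 380 * 0.959 = 364
Band 3: 1256 * 0.967 = 1215
Band 4: 754 * 0.94 = 709
Band 5: 780 * 0.958 = 747
Band 6: 1121 * 0.933 = 1046
Band 7: 1176 * 0.948 + 1286 * 0.697 = 1115 + 896 = 2011
End of period: [612, 364, 1215, 709, 747, 1046, 2011]
After projecting period 3:
Births: 364 * 0.487 = 177
Band 2: 612 * 0.959 = 587
Band 3: 364 * 0.967 = 352
Band 4: 1215 * 0.94 = 1142
Band 5: 709 * 0.958 = 679
Band 6: 747 * 0.933 = 697
Band 7: 1046 * 0.948 + 2011 * 0.697 = 992 + 1402 = 2394
End of period: [177, 587, 352, 1142, 679, 697, 2394]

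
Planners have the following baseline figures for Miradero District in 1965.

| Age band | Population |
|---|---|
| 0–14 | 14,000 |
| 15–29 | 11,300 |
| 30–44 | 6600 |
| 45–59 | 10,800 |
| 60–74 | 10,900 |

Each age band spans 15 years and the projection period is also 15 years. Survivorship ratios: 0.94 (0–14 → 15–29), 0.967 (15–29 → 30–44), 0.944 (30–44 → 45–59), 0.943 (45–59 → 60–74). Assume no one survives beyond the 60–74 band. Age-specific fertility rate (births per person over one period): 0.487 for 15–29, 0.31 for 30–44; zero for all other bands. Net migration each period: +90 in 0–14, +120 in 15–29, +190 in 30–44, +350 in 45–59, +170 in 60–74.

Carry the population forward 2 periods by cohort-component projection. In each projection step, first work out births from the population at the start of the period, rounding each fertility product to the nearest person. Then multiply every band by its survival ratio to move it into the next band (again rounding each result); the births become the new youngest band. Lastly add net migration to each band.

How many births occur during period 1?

7549

— Period 1 —
Births: 11300 × 0.487 = 5503  |  6600 × 0.31 = 2046 — total 7549
15–29: 14000 × 0.94 = 13160
30–44: 11300 × 0.967 = 10927
45–59: 6600 × 0.944 = 6230
60–74: 10800 × 0.943 = 10184
Net migration: 0–14 + 90 → 7639; 15–29 + 120 → 13280; 30–44 + 190 → 11117; 45–59 + 350 → 6580; 60–74 + 170 → 10354
Giving 7639 / 13280 / 11117 / 6580 / 10354.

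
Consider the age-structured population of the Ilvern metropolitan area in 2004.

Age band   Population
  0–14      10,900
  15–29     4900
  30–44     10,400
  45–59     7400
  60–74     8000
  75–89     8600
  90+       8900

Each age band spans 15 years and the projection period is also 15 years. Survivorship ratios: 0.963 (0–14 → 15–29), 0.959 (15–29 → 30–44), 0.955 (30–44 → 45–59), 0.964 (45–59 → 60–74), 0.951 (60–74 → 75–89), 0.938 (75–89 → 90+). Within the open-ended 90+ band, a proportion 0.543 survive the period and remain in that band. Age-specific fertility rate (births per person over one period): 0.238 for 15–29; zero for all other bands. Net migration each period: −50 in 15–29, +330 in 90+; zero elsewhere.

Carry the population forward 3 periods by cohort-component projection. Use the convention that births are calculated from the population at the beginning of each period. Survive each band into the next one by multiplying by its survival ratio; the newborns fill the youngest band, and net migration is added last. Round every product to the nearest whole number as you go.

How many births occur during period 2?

2486

Call the groups 1 to 7, youngest first.
Period 1.
Births: 4900 * 0.238 = 1166
Group 2: 10900 * 0.963 = 10497
Group 3: 4900 * 0.959 = 4699
Group 4: 10400 * 0.955 = 9932
Group 5: 7400 * 0.964 = 7134
Group 6: 8000 * 0.951 = 7608
Group 7: 8600 * 0.938 + 8900 * 0.543 = 8067 + 4833 = 12900
Net migration: Group 2 − 50 → 10447; Group 7 + 330 → 13230
End of period: [1166, 10447, 4699, 9932, 7134, 7608, 13230]
Period 2.
Births: 10447 * 0.238 = 2486
Group 2: 1166 * 0.963 = 1123
Group 3: 10447 * 0.959 = 10019
Group 4: 4699 * 0.955 = 4488
Group 5: 9932 * 0.964 = 9574
Group 6: 7134 * 0.951 = 6784
Group 7: 7608 * 0.938 + 13230 * 0.543 = 7136 + 7184 = 14320
Net migration: Group 2 − 50 → 1073; Group 7 + 330 → 14650
End of period: [2486, 1073, 10019, 4488, 9574, 6784, 14650]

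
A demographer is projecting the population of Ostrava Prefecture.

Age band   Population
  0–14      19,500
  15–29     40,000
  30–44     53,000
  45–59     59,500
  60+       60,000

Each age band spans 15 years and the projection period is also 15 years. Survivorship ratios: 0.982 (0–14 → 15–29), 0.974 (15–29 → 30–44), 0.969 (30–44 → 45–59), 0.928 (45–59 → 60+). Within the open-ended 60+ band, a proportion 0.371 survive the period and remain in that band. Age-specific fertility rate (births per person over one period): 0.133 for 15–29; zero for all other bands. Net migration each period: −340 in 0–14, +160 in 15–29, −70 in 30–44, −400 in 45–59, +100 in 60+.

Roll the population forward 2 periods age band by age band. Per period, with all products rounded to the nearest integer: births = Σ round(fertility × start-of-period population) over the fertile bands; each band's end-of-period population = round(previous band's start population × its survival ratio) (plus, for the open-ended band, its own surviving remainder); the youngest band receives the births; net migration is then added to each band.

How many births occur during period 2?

Call the groups 1 to 5, youngest first.
Period 1:
Births: 40000 * 0.133 = 5320
Group 2: 19500 * 0.982 = 19149
Group 3: 40000 * 0.974 = 38960
Group 4: 53000 * 0.969 = 51357
Group 5: 59500 * 0.928 + 60000 * 0.371 = 55216 + 22260 = 77476
Net migration: Group 1 − 340 → 4980; Group 2 + 160 → 19309; Group 3 − 70 → 38890; Group 4 − 400 → 50957; Group 5 + 100 → 77576
End of period: [4980, 19309, 38890, 50957, 77576]
Period 2:
Births: 19309 * 0.133 = 2568
Group 2: 4980 * 0.982 = 4890
Group 3: 19309 * 0.974 = 18807
Group 4: 38890 * 0.969 = 37684
Group 5: 50957 * 0.928 + 77576 * 0.371 = 47288 + 28781 = 76069
Net migration: Group 1 − 340 → 2228; Group 2 + 160 → 5050; Group 3 − 70 → 18737; Group 4 − 400 → 37284; Group 5 + 100 → 76169
End of period: [2228, 5050, 18737, 37284, 76169]

2568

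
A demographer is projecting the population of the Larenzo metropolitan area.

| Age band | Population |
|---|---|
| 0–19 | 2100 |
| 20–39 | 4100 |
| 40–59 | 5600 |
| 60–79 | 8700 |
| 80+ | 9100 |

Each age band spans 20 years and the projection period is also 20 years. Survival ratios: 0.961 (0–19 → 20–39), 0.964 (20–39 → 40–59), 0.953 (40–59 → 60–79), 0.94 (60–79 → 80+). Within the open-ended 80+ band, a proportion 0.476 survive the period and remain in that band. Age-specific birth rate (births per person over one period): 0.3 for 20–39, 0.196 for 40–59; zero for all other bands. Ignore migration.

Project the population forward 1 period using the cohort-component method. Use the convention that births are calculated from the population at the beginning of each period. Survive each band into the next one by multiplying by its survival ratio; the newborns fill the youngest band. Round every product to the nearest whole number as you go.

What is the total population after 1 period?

26145

Call the bands 1 to 5, youngest first.
Period 1.
Births: 4100 * 0.3 = 1230  |  5600 * 0.196 = 1098 → total 2328
Band 2: 2100 * 0.961 = 2018
Band 3: 4100 * 0.964 = 3952
Band 4: 5600 * 0.953 = 5337
Band 5: 8700 * 0.94 + 9100 * 0.476 = 8178 + 4332 = 12510
End of period: [2328, 2018, 3952, 5337, 12510]
Total after period 1: 2328 + 2018 + 3952 + 5337 + 12510 = 26145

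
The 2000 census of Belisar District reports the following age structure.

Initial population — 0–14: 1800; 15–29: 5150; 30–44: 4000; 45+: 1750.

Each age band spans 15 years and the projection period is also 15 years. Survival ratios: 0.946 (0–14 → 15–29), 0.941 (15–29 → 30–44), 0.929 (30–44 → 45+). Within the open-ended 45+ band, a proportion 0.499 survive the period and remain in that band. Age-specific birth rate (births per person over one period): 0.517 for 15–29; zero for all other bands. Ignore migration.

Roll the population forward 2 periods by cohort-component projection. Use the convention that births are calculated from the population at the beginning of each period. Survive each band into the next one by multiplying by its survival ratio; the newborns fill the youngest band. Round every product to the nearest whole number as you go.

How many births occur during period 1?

2663

After projecting period 1:
Births: 5150 * 0.517 = 2663
15–29: 1800 * 0.946 = 1703
30–44: 5150 * 0.941 = 4846
45+: 4000 * 0.929 + 1750 * 0.499 = 3716 + 873 = 4589
Population now: 0–14=2663, 15–29=1703, 30–44=4846, 45+=4589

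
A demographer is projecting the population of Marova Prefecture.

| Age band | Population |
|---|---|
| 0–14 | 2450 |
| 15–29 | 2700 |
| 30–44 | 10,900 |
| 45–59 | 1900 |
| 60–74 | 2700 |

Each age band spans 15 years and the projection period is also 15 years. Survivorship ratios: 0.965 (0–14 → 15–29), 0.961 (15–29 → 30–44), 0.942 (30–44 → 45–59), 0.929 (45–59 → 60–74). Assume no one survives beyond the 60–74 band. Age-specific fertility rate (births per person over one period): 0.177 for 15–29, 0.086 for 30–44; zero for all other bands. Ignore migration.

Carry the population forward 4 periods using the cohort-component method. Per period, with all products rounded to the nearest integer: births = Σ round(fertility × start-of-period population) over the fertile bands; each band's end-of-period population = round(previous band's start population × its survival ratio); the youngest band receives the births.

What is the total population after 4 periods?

4464

(Groups numbered youngest = 1 to oldest = 5.)
After projecting period 1:
Births: 2700 × 0.177 = 478  |  10900 × 0.086 = 937 — total 1415
Group 2: 2450 × 0.965 = 2364
Group 3: 2700 × 0.961 = 2595
Group 4: 10900 × 0.942 = 10268
Group 5: 1900 × 0.929 = 1765
→ [1415, 2364, 2595, 10268, 1765]
After projecting period 2:
Births: 2364 × 0.177 = 418  |  2595 × 0.086 = 223 — total 641
Group 2: 1415 × 0.965 = 1365
Group 3: 2364 × 0.961 = 2272
Group 4: 2595 × 0.942 = 2444
Group 5: 10268 × 0.929 = 9539
→ [641, 1365, 2272, 2444, 9539]
After projecting period 3:
Births: 1365 × 0.177 = 242  |  2272 × 0.086 = 195 — total 437
Group 2: 641 × 0.965 = 619
Group 3: 1365 × 0.961 = 1312
Group 4: 2272 × 0.942 = 2140
Group 5: 2444 × 0.929 = 2270
→ [437, 619, 1312, 2140, 2270]
After projecting period 4:
Births: 619 × 0.177 = 110  |  1312 × 0.086 = 113 — total 223
Group 2: 437 × 0.965 = 422
Group 3: 619 × 0.961 = 595
Group 4: 1312 × 0.942 = 1236
Group 5: 2140 × 0.929 = 1988
→ [223, 422, 595, 1236, 1988]
Total after period 4: 223 + 422 + 595 + 1236 + 1988 = 4464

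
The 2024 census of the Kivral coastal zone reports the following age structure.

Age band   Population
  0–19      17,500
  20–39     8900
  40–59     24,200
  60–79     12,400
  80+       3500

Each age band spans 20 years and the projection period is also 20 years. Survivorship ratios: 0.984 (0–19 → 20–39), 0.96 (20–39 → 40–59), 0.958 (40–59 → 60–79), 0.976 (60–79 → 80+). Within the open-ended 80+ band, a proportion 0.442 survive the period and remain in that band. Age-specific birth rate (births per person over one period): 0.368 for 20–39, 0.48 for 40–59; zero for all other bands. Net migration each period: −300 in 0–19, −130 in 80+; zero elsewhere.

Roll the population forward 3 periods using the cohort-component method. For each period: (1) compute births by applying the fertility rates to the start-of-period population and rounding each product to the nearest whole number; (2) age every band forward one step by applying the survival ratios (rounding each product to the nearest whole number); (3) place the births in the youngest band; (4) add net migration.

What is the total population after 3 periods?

72960

Call the bands 1 to 5, youngest first.
After projecting period 1:
Births: 8900 * 0.368 = 3275, 24200 * 0.48 = 11616 — total 14891
Band 2: 17500 * 0.984 = 17220
Band 3: 8900 * 0.96 = 8544
Band 4: 24200 * 0.958 = 23184
Band 5: 12400 * 0.976 + 3500 * 0.442 = 12102 + 1547 = 13649
Net migration: Band 1 − 300 → 14591; Band 5 − 130 → 13519
→ [14591, 17220, 8544, 23184, 13519]
After projecting period 2:
Births: 17220 * 0.368 = 6337, 8544 * 0.48 = 4101 — total 10438
Band 2: 14591 * 0.984 = 14358
Band 3: 17220 * 0.96 = 16531
Band 4: 8544 * 0.958 = 8185
Band 5: 23184 * 0.976 + 13519 * 0.442 = 22628 + 5975 = 28603
Net migration: Band 1 − 300 → 10138; Band 5 − 130 → 28473
→ [10138, 14358, 16531, 8185, 28473]
After projecting period 3:
Births: 14358 * 0.368 = 5284, 16531 * 0.48 = 7935 — total 13219
Band 2: 10138 * 0.984 = 9976
Band 3: 14358 * 0.96 = 13784
Band 4: 16531 * 0.958 = 15837
Band 5: 8185 * 0.976 + 28473 * 0.442 = 7989 + 12585 = 20574
Net migration: Band 1 − 300 → 12919; Band 5 − 130 → 20444
→ [12919, 9976, 13784, 15837, 20444]
Total after period 3: 12919 + 9976 + 13784 + 15837 + 20444 = 72960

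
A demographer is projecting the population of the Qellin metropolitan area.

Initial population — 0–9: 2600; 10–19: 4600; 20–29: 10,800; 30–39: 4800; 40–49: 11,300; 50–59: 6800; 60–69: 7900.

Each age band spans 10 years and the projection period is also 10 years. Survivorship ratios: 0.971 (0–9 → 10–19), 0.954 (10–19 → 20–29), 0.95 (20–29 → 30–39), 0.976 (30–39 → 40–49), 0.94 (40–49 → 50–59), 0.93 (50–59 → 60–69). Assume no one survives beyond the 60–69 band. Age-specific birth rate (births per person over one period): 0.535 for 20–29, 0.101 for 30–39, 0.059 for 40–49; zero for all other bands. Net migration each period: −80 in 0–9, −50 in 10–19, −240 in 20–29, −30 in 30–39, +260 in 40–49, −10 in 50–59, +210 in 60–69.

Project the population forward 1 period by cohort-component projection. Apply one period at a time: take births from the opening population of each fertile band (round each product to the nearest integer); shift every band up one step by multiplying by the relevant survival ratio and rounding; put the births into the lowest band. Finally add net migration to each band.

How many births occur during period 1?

6930

[period 1]
Births: 10800 * 0.535 = 5778  |  4800 * 0.101 = 485  |  11300 * 0.059 = 667 — total 6930
10–19: 2600 * 0.971 = 2525
20–29: 4600 * 0.954 = 4388
30–39: 10800 * 0.95 = 10260
40–49: 4800 * 0.976 = 4685
50–59: 11300 * 0.94 = 10622
60–69: 6800 * 0.93 = 6324
Net migration: 0–9 − 80 → 6850; 10–19 − 50 → 2475; 20–29 − 240 → 4148; 30–39 − 30 → 10230; 40–49 + 260 → 4945; 50–59 − 10 → 10612; 60–69 + 210 → 6534
→ [6850, 2475, 4148, 10230, 4945, 10612, 6534]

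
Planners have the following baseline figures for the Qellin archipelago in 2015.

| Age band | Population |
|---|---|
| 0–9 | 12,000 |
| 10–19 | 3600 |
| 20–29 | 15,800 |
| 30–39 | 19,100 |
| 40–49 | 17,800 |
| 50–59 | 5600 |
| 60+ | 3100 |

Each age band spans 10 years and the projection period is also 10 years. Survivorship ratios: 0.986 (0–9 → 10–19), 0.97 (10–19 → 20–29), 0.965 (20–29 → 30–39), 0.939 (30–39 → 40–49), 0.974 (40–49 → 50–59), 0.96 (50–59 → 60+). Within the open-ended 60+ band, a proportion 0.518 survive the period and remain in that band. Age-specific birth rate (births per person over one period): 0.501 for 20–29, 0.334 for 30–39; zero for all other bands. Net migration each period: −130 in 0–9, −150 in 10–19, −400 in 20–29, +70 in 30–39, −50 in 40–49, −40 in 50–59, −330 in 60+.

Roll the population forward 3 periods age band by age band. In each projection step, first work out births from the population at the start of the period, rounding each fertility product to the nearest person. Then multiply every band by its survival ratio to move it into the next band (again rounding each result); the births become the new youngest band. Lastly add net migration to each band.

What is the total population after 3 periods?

(Groups numbered youngest = 1 to oldest = 7.)
Period 1:
Births: 15800 × 0.501 = 7916, 19100 × 0.334 = 6379 — total 14295
Group 2: 12000 × 0.986 = 11832
Group 3: 3600 × 0.97 = 3492
Group 4: 15800 × 0.965 = 15247
Group 5: 19100 × 0.939 = 17935
Group 6: 17800 × 0.974 = 17337
Group 7: 5600 × 0.96 + 3100 × 0.518 = 5376 + 1606 = 6982
Net migration: Group 1 − 130 → 14165; Group 2 − 150 → 11682; Group 3 − 400 → 3092; Group 4 + 70 → 15317; Group 5 − 50 → 17885; Group 6 − 40 → 17297; Group 7 − 330 → 6652
End of period: [14165, 11682, 3092, 15317, 17885, 17297, 6652]
Period 2:
Births: 3092 × 0.501 = 1549, 15317 × 0.334 = 5116 — total 6665
Group 2: 14165 × 0.986 = 13967
Group 3: 11682 × 0.97 = 11332
Group 4: 3092 × 0.965 = 2984
Group 5: 15317 × 0.939 = 14383
Group 6: 17885 × 0.974 = 17420
Group 7: 17297 × 0.96 + 6652 × 0.518 = 16605 + 3446 = 20051
Net migration: Group 1 − 130 → 6535; Group 2 − 150 → 13817; Group 3 − 400 → 10932; Group 4 + 70 → 3054; Group 5 − 50 → 14333; Group 6 − 40 → 17380; Group 7 − 330 → 19721
End of period: [6535, 13817, 10932, 3054, 14333, 17380, 19721]
Period 3:
Births: 10932 × 0.501 = 5477, 3054 × 0.334 = 1020 — total 6497
Group 2: 6535 × 0.986 = 6444
Group 3: 13817 × 0.97 = 13402
Group 4: 10932 × 0.965 = 10549
Group 5: 3054 × 0.939 = 2868
Group 6: 14333 × 0.974 = 13960
Group 7: 17380 × 0.96 + 19721 × 0.518 = 16685 + 10215 = 26900
Net migration: Group 1 − 130 → 6367; Group 2 − 150 → 6294; Group 3 − 400 → 13002; Group 4 + 70 → 10619; Group 5 − 50 → 2818; Group 6 − 40 → 13920; Group 7 − 330 → 26570
End of period: [6367, 6294, 13002, 10619, 2818, 13920, 26570]
Total after period 3: 6367 + 6294 + 13002 + 10619 + 2818 + 13920 + 26570 = 79590

79590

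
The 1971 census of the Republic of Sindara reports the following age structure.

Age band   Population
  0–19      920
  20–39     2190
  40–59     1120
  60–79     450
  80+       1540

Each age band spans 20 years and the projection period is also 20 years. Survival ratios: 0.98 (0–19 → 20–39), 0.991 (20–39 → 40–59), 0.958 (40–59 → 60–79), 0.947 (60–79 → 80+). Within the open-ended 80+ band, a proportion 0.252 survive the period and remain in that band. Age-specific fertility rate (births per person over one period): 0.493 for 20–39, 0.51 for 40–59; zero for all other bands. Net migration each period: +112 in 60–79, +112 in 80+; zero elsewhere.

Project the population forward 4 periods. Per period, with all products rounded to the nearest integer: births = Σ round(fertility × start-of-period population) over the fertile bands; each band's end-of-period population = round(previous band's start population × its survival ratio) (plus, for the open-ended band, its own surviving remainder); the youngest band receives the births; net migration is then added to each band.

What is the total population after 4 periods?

7625

Period 1:
Births: 2190 * 0.493 = 1080 ; 1120 * 0.51 = 571 → total 1651
20–39: 920 * 0.98 = 902
40–59: 2190 * 0.991 = 2170
60–79: 1120 * 0.958 = 1073
80+: 450 * 0.947 + 1540 * 0.252 = 426 + 388 = 814
Net migration: 60–79 + 112 → 1185; 80+ + 112 → 926
Giving 1651 / 902 / 2170 / 1185 / 926.
Period 2:
Births: 902 * 0.493 = 445 ; 2170 * 0.51 = 1107 → total 1552
20–39: 1651 * 0.98 = 1618
40–59: 902 * 0.991 = 894
60–79: 2170 * 0.958 = 2079
80+: 1185 * 0.947 + 926 * 0.252 = 1122 + 233 = 1355
Net migration: 60–79 + 112 → 2191; 80+ + 112 → 1467
Giving 1552 / 1618 / 894 / 2191 / 1467.
Period 3:
Births: 1618 * 0.493 = 798 ; 894 * 0.51 = 456 → total 1254
20–39: 1552 * 0.98 = 1521
40–59: 1618 * 0.991 = 1603
60–79: 894 * 0.958 = 856
80+: 2191 * 0.947 + 1467 * 0.252 = 2075 + 370 = 2445
Net migration: 60–79 + 112 → 968; 80+ + 112 → 2557
Giving 1254 / 1521 / 1603 / 968 / 2557.
Period 4:
Births: 1521 * 0.493 = 750 ; 1603 * 0.51 = 818 → total 1568
20–39: 1254 * 0.98 = 1229
40–59: 1521 * 0.991 = 1507
60–79: 1603 * 0.958 = 1536
80+: 968 * 0.947 + 2557 * 0.252 = 917 + 644 = 1561
Net migration: 60–79 + 112 → 1648; 80+ + 112 → 1673
Giving 1568 / 1229 / 1507 / 1648 / 1673.
Total after period 4: 1568 + 1229 + 1507 + 1648 + 1673 = 7625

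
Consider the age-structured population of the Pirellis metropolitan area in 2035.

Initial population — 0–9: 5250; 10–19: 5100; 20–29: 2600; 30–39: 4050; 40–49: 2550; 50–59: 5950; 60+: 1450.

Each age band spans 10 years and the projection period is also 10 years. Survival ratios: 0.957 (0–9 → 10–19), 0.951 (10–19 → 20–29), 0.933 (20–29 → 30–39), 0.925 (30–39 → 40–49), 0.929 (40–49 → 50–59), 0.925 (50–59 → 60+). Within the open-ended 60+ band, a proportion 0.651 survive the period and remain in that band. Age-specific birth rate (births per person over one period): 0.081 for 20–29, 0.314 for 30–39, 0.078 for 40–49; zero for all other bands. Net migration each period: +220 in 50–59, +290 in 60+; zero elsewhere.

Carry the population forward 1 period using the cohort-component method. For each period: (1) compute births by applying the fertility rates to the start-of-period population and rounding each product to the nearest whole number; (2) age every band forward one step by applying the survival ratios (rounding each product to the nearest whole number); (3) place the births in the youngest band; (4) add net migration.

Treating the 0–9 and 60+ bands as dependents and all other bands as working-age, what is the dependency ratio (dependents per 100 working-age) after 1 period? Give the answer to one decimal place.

(Bands numbered youngest = 1 to oldest = 7.)
— Period 1 —
Births: 2600 × 0.081 = 211 ; 4050 × 0.314 = 1272 ; 2550 × 0.078 = 199 → 1682
Band 2: 5250 × 0.957 = 5024
Band 3: 5100 × 0.951 = 4850
Band 4: 2600 × 0.933 = 2426
Band 5: 4050 × 0.925 = 3746
Band 6: 2550 × 0.929 = 2369
Band 7: 5950 × 0.925 + 1450 × 0.651 = 5504 + 944 = 6448
Net migration: Band 6 + 220 → 2589; Band 7 + 290 → 6738
End of period: [1682, 5024, 4850, 2426, 3746, 2589, 6738]
Dependents (band 0–9 + band 60+) = 1682 + 6738 = 8420; working-age = 18635; ratio = 8420/18635 × 100 = 45.2

45.2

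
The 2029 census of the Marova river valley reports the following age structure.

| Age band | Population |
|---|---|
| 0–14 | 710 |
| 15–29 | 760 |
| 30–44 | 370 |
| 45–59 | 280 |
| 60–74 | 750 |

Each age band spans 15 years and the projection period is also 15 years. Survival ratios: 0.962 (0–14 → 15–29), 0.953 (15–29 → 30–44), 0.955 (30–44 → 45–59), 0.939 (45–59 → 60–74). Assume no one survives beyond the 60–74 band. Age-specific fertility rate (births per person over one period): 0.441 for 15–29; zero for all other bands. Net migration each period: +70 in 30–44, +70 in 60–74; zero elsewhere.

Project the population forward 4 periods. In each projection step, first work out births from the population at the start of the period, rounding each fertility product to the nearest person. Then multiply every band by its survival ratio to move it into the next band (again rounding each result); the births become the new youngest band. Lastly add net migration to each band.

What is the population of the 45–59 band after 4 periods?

360

Numbering the groups 1..5 from youngest to oldest:
After projecting period 1:
Births: 760 × 0.441 = 335
Group 2: 710 × 0.962 = 683
Group 3: 760 × 0.953 = 724
Group 4: 370 × 0.955 = 353
Group 5: 280 × 0.939 = 263
Net migration: Group 3 + 70 → 794; Group 5 + 70 → 333
Population now: 0–14=335, 15–29=683, 30–44=794, 45–59=353, 60–74=333
After projecting period 2:
Births: 683 × 0.441 = 301
Group 2: 335 × 0.962 = 322
Group 3: 683 × 0.953 = 651
Group 4: 794 × 0.955 = 758
Group 5: 353 × 0.939 = 331
Net migration: Group 3 + 70 → 721; Group 5 + 70 → 401
Population now: 0–14=301, 15–29=322, 30–44=721, 45–59=758, 60–74=401
After projecting period 3:
Births: 322 × 0.441 = 142
Group 2: 301 × 0.962 = 290
Group 3: 322 × 0.953 = 307
Group 4: 721 × 0.955 = 689
Group 5: 758 × 0.939 = 712
Net migration: Group 3 + 70 → 377; Group 5 + 70 → 782
Population now: 0–14=142, 15–29=290, 30–44=377, 45–59=689, 60–74=782
After projecting period 4:
Births: 290 × 0.441 = 128
Group 2: 142 × 0.962 = 137
Group 3: 290 × 0.953 = 276
Group 4: 377 × 0.955 = 360
Group 5: 689 × 0.939 = 647
Net migration: Group 3 + 70 → 346; Group 5 + 70 → 717
Population now: 0–14=128, 15–29=137, 30–44=346, 45–59=360, 60–74=717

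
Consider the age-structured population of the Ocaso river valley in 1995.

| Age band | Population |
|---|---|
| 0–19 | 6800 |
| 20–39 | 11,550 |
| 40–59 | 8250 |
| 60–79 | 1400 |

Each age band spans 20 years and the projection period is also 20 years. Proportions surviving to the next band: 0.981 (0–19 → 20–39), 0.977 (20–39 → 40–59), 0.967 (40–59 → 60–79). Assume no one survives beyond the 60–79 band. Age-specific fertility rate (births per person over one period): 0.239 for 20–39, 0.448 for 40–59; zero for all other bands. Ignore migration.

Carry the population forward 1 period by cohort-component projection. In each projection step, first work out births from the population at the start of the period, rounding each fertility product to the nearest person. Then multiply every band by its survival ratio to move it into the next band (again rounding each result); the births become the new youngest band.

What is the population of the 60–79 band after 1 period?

7978

[period 1]
Births: 11550 * 0.239 = 2760  |  8250 * 0.448 = 3696 → total 6456
20–39: 6800 * 0.981 = 6671
40–59: 11550 * 0.977 = 11284
60–79: 8250 * 0.967 = 7978
→ [6456, 6671, 11284, 7978]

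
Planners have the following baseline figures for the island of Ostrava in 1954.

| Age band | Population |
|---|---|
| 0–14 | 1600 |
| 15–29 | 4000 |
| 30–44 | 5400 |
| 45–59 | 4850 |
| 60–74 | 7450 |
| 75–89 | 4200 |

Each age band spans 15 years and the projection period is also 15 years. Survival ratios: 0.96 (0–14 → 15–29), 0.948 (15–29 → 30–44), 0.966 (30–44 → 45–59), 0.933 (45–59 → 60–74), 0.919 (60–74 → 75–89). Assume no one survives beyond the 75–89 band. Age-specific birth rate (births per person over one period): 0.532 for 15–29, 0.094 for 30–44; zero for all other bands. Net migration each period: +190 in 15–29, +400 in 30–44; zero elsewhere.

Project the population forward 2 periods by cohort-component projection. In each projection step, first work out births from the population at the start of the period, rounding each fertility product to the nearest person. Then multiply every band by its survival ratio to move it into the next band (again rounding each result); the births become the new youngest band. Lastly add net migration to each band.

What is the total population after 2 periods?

19143

Let band 1 be 0–14 through band 6 = 75–89.
Period 1.
Births: 4000 × 0.532 = 2128  |  5400 × 0.094 = 508 → total 2636
Band 2: 1600 × 0.96 = 1536
Band 3: 4000 × 0.948 = 3792
Band 4: 5400 × 0.966 = 5216
Band 5: 4850 × 0.933 = 4525
Band 6: 7450 × 0.919 = 6847
Net migration: Band 2 + 190 → 1726; Band 3 + 400 → 4192
Population now: 0–14=2636, 15–29=1726, 30–44=4192, 45–59=5216, 60–74=4525, 75–89=6847
Period 2.
Births: 1726 × 0.532 = 918  |  4192 × 0.094 = 394 → total 1312
Band 2: 2636 × 0.96 = 2531
Band 3: 1726 × 0.948 = 1636
Band 4: 4192 × 0.966 = 4049
Band 5: 5216 × 0.933 = 4867
Band 6: 4525 × 0.919 = 4158
Net migration: Band 2 + 190 → 2721; Band 3 + 400 → 2036
Population now: 0–14=1312, 15–29=2721, 30–44=2036, 45–59=4049, 60–74=4867, 75–89=4158
Total after period 2: 1312 + 2721 + 2036 + 4049 + 4867 + 4158 = 19143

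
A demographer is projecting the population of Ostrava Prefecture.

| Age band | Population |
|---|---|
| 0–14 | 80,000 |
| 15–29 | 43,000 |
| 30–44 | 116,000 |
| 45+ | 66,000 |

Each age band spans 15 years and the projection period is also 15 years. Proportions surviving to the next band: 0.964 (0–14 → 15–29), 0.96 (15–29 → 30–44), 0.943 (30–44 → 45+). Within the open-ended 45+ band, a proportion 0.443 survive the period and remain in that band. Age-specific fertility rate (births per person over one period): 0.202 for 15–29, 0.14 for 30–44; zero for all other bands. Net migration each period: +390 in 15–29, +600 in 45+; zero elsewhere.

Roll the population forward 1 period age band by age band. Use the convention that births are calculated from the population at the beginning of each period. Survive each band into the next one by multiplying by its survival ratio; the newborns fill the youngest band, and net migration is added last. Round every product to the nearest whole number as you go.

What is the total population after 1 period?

(Bands numbered youngest = 1 to oldest = 4.)
Period 1:
Births: 43000 × 0.202 = 8686, 116000 × 0.14 = 16240 → 24926
Band 2: 80000 × 0.964 = 77120
Band 3: 43000 × 0.96 = 41280
Band 4: 116000 × 0.943 + 66000 × 0.443 = 109388 + 29238 = 138626
Net migration: Band 2 + 390 → 77510; Band 4 + 600 → 139226
Giving 24926 / 77510 / 41280 / 139226.
Total after period 1: 24926 + 77510 + 41280 + 139226 = 282942

282942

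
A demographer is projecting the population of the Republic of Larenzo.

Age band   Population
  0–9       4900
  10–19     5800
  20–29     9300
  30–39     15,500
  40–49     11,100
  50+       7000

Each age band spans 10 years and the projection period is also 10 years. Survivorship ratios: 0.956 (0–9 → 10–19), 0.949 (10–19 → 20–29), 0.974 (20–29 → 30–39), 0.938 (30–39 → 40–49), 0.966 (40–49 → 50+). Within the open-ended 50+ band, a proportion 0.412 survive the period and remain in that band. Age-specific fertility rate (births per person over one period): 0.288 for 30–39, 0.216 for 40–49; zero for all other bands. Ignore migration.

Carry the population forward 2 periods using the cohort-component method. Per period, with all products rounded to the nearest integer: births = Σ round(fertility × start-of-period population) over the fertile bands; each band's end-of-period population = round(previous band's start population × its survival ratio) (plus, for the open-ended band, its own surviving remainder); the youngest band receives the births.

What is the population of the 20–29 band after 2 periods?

[period 1]
Births: 15500 * 0.288 = 4464, 11100 * 0.216 = 2398 → 6862
10–19: 4900 * 0.956 = 4684
20–29: 5800 * 0.949 = 5504
30–39: 9300 * 0.974 = 9058
40–49: 15500 * 0.938 = 14539
50+: 11100 * 0.966 + 7000 * 0.412 = 10723 + 2884 = 13607
End of period: [6862, 4684, 5504, 9058, 14539, 13607]
[period 2]
Births: 9058 * 0.288 = 2609, 14539 * 0.216 = 3140 → 5749
10–19: 6862 * 0.956 = 6560
20–29: 4684 * 0.949 = 4445
30–39: 5504 * 0.974 = 5361
40–49: 9058 * 0.938 = 8496
50+: 14539 * 0.966 + 13607 * 0.412 = 14045 + 5606 = 19651
End of period: [5749, 6560, 4445, 5361, 8496, 19651]

4445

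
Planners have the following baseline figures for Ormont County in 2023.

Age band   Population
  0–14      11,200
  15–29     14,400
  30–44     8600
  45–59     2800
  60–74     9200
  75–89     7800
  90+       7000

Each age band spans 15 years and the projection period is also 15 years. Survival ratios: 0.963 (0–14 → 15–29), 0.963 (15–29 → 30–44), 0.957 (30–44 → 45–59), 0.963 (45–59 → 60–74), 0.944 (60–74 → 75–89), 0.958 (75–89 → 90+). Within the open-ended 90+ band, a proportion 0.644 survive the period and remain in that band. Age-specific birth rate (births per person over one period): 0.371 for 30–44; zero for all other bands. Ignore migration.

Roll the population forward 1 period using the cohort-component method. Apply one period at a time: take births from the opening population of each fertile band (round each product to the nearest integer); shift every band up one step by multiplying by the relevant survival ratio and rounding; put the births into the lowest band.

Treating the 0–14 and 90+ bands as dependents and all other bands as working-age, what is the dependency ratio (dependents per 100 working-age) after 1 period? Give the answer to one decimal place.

34.3

Let band 1 be 0–14 through band 7 = 90+.
Period 1:
Births: 8600 × 0.371 = 3191
Band 2: 11200 × 0.963 = 10786
Band 3: 14400 × 0.963 = 13867
Band 4: 8600 × 0.957 = 8230
Band 5: 2800 × 0.963 = 2696
Band 6: 9200 × 0.944 = 8685
Band 7: 7800 × 0.958 + 7000 × 0.644 = 7472 + 4508 = 11980
Giving 3191 / 10786 / 13867 / 8230 / 2696 / 8685 / 11980.
Dependents (band 0–14 + band 90+) = 3191 + 11980 = 15171; working-age = 44264; ratio = 15171/44264 × 100 = 34.3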